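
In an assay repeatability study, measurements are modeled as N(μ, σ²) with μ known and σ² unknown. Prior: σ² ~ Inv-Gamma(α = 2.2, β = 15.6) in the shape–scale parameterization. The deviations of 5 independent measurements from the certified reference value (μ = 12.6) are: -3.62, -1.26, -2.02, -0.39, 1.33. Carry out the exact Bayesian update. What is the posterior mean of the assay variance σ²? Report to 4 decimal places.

7.0126

With known mean μ and an Inverse-Gamma(α, β) prior on σ², the Normal likelihood is conjugate: posterior is Inv-Gamma(α + n/2, β + Σ(xᵢ−μ)²/2).
Σ(xᵢ−μ)² = (-3.62)² + (-1.26)² + (-2.02)² + (-0.39)² + (1.33)² = 20.6934.
Posterior: Inv-Gamma(2.2 + 5/2, 15.6 + 20.6934/2) = Inv-Gamma(4.70, 25.94670).
E[σ²|data] = β/(α−1) = 25.94670/3.70 = 7.0126.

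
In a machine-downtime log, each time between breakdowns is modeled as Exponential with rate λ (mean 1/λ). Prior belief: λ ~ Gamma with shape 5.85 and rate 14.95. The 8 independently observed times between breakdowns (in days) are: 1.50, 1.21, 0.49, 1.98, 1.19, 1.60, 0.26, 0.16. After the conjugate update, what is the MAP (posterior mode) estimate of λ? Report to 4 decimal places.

0.5506

With a Gamma(shape α, rate β) prior on the exponential rate λ, the posterior after n observations with total T = Σxᵢ is Gamma(α+n, β+T).
Sum of observations T = 8.39 days; n = 8.
Posterior: Gamma(5.85+8, 14.95+8.39) = Gamma(13.85, 23.34).
Mode = (α−1)/β = 0.5506.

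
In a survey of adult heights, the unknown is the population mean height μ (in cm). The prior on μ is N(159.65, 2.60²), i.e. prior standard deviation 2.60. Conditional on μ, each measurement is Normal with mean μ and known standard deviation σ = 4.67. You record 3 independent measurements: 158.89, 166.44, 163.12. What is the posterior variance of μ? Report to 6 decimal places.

3.502780

For Normal data with known variance σ², a Normal(μ₀, σ₀²) prior on μ is conjugate. Posterior precision = 1/σ₀² + n/σ²; posterior mean is the precision-weighted average of μ₀ and x̄.
σ₀² = 2.60² = 6.76, σ² = 4.67² = 21.8089; σ² + n·σ₀² = 21.8089 + 3·6.76 = 42.0889.
Posterior precision = 1/σ₀² + n/σ² = 1/6.76 + 3/21.8089 = (σ² + n·σ₀²)/(σ₀²σ²) = 42.0889/(6.76·21.8089); posterior variance σₙ² = σ₀²σ²/(σ² + n·σ₀²) = 6.76·21.8089/42.0889 = 3.502780.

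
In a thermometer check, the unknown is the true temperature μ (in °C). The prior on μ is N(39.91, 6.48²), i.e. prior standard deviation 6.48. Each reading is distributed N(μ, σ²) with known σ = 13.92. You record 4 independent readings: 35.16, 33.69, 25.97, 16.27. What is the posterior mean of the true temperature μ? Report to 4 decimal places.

For Normal data with known variance σ², a Normal(μ₀, σ₀²) prior on μ is conjugate. Posterior precision = 1/σ₀² + n/σ²; posterior mean is the precision-weighted average of μ₀ and x̄.
Σxᵢ = 35.16 + 33.69 + 25.97 + 16.27 = 111.09, so n·x̄ = 111.09.
σ₀² = 6.48² = 41.9904, σ² = 13.92² = 193.7664; σ² + n·σ₀² = 193.7664 + 4·41.9904 = 361.728.
Posterior mean = (μ₀/σ₀² + n·x̄/σ²)/(1/σ₀² + n/σ²) = (σ²·μ₀ + σ₀²·n·x̄)/(σ² + n·σ₀²) = (193.7664·39.91 + 41.9904·111.09)/361.728 = 12397.93056/361.728 = 34.2742.

34.2742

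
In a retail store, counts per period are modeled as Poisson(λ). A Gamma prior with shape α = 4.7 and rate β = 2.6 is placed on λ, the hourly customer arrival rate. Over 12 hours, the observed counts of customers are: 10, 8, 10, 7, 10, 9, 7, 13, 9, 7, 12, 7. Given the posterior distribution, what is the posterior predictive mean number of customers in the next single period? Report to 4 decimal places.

7.7877

With a Gamma(shape α, rate β) prior, the Poisson likelihood is conjugate: the posterior is Gamma(α + ΣXᵢ, β + n).
Sum of counts S = 109 over n = 12 hours.
Posterior: Gamma(α+S, β+n) = Gamma(4.7+109, 2.6+12) = Gamma(113.7, 14.6).
The predictive distribution for one future period is NegBinom with mean α/β = 7.7877.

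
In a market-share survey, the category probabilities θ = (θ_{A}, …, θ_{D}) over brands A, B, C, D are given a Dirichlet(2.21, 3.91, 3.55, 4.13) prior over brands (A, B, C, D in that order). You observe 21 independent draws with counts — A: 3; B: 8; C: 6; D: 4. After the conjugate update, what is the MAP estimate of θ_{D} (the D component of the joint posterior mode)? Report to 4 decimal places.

The Dirichlet prior is conjugate to the Multinomial likelihood: each posterior αⱼ = prior αⱼ + observed count nⱼ.
Posterior concentration: (5.21, 11.91, 9.55, 8.13), total = 34.80.
Joint mode component: (α_{D}−1)/(Σα−K) = 7.13/30.80 = 0.2315.

0.2315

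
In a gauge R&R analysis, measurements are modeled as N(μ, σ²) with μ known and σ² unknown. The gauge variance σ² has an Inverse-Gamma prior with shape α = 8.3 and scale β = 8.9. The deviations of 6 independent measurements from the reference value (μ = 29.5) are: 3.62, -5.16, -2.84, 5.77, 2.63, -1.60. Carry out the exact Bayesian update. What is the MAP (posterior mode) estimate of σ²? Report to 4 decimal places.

With known mean μ and an Inverse-Gamma(α, β) prior on σ², the Normal likelihood is conjugate: posterior is Inv-Gamma(α + n/2, β + Σ(xᵢ−μ)²/2).
Σ(xᵢ−μ)² = (3.62)² + (-5.16)² + (-2.84)² + (5.77)² + (2.63)² + (-1.60)² = 90.5654.
Posterior: Inv-Gamma(8.3 + 6/2, 8.9 + 90.5654/2) = Inv-Gamma(11.30, 54.18270).
Mode = β/(α+1) = 54.18270/12.30 = 4.4051.

4.4051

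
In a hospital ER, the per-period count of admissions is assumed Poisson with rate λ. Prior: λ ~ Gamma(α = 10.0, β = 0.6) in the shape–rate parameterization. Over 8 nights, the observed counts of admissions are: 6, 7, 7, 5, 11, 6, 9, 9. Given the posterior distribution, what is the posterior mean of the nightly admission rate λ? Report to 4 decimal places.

8.1395

With a Gamma(shape α, rate β) prior, the Poisson likelihood is conjugate: the posterior is Gamma(α + ΣXᵢ, β + n).
Sum of counts S = 60 over n = 8 nights.
Posterior: Gamma(α+S, β+n) = Gamma(10.0+60, 0.6+8) = Gamma(70.0, 8.6).
Posterior mean = α/β = 70.0/8.6 = 8.1395.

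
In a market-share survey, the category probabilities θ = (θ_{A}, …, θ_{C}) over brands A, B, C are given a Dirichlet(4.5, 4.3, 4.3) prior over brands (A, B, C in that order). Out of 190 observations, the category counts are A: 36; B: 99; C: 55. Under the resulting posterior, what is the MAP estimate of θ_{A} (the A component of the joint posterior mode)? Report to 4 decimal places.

0.1974

The Dirichlet prior is conjugate to the Multinomial likelihood: each posterior αⱼ = prior αⱼ + observed count nⱼ.
Posterior concentration: (40.5, 103.3, 59.3), total = 203.1.
Joint mode component: (α_{A}−1)/(Σα−K) = 39.5/200.1 = 0.1974.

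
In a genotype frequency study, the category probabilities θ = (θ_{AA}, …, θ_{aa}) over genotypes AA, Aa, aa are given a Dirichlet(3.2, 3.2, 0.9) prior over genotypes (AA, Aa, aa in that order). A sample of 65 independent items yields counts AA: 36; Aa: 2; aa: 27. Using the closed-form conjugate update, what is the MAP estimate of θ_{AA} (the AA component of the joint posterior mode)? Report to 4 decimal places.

The Dirichlet prior is conjugate to the Multinomial likelihood: each posterior αⱼ = prior αⱼ + observed count nⱼ.
Posterior concentration: (39.2, 5.2, 27.9), total = 72.3.
Joint mode component: (α_{AA}−1)/(Σα−K) = 38.2/69.3 = 0.5512.

0.5512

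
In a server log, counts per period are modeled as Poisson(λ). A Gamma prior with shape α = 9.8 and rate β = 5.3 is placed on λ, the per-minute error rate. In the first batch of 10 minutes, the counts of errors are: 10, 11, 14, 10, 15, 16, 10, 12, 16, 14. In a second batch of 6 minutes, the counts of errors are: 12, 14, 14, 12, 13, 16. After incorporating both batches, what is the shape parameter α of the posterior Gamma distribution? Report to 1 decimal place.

218.8

With a Gamma(shape α, rate β) prior, the Poisson likelihood is conjugate: the posterior is Gamma(α + ΣXᵢ, β + n).
Batch 1: sum of counts S = 128 over n = 10 minutes.
After batch 1: Gamma(α+S, β+n) = Gamma(9.8+128, 5.3+10) = Gamma(137.8, 15.3).
Batch 2: sum of counts S = 81 over n = 6 minutes.
After batch 2: Gamma(α+S, β+n) = Gamma(137.8+81, 15.3+6) = Gamma(218.8, 21.3).
Posterior α = 218.8.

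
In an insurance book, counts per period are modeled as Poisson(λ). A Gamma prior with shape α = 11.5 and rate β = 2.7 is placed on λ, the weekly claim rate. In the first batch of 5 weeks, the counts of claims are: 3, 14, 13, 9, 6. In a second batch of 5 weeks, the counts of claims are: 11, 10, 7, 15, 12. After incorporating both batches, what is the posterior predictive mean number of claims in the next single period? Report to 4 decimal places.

With a Gamma(shape α, rate β) prior, the Poisson likelihood is conjugate: the posterior is Gamma(α + ΣXᵢ, β + n).
Batch 1: sum of counts S = 45 over n = 5 weeks.
After batch 1: Gamma(α+S, β+n) = Gamma(11.5+45, 2.7+5) = Gamma(56.5, 7.7).
Batch 2: sum of counts S = 55 over n = 5 weeks.
After batch 2: Gamma(α+S, β+n) = Gamma(56.5+55, 7.7+5) = Gamma(111.5, 12.7).
The predictive distribution for one future period is NegBinom with mean α/β = 8.7795.

8.7795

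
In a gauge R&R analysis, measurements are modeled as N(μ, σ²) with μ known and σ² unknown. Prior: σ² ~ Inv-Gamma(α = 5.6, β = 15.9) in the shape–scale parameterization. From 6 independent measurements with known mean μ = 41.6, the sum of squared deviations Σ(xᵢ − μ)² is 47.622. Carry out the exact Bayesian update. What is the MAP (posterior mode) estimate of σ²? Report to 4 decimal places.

With known mean μ and an Inverse-Gamma(α, β) prior on σ², the Normal likelihood is conjugate: posterior is Inv-Gamma(α + n/2, β + Σ(xᵢ−μ)²/2).
Posterior: Inv-Gamma(5.6 + 6/2, 15.9 + 47.622/2) = Inv-Gamma(8.60, 39.7110).
Mode = β/(α+1) = 39.7110/9.60 = 4.1366.

4.1366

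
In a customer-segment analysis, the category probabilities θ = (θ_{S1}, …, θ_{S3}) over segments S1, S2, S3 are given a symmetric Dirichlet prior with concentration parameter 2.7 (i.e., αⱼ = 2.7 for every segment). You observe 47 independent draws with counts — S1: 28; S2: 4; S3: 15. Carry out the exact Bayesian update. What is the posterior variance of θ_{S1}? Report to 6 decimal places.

0.004398

The Dirichlet prior is conjugate to the Multinomial likelihood: each posterior αⱼ = prior αⱼ + observed count nⱼ.
Posterior concentration: (30.7, 6.7, 17.7), total = 55.1.
Var[θ_j] = α_j(Σα−α_j)/((Σα)²(Σα+1)) = 30.7·24.4/(55.1²·56.1) = 0.004398.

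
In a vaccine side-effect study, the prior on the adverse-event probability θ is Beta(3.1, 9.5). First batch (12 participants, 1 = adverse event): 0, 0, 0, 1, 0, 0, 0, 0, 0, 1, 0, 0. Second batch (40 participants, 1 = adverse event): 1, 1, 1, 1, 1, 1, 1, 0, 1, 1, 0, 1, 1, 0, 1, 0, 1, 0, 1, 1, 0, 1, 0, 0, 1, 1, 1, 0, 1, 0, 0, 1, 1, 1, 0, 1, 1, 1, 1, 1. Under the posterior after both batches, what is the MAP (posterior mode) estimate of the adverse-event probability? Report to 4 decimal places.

0.5128

The Beta prior is conjugate to a Binomial/Bernoulli likelihood; the update adds successes to α and failures to β.
After batch 1: Beta(3.1+2, 9.5+10) = Beta(5.1, 19.5).
After batch 2: Beta(5.1+28, 19.5+12) = Beta(33.1, 31.5).
Mode of Beta(a,b) for a,b>1 is (a−1)/(a+b−2) = 32.1/62.6 = 0.5128.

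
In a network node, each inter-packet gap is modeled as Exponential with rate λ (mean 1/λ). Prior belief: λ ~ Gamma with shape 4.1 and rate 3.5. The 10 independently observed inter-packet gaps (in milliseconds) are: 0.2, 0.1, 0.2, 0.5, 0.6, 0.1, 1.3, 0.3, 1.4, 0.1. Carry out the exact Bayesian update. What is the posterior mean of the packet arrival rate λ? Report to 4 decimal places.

With a Gamma(shape α, rate β) prior on the exponential rate λ, the posterior after n observations with total T = Σxᵢ is Gamma(α+n, β+T).
Sum of observations T = 4.8 milliseconds; n = 10.
Posterior: Gamma(4.1+10, 3.5+4.8) = Gamma(14.1, 8.3).
Posterior mean of λ = α/β = 14.1/8.3 = 1.6988.

1.6988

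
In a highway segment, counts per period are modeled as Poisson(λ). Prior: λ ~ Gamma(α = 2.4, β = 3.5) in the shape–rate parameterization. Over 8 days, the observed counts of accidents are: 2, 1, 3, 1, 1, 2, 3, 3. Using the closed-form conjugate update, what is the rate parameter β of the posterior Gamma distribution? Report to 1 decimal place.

With a Gamma(shape α, rate β) prior, the Poisson likelihood is conjugate: the posterior is Gamma(α + ΣXᵢ, β + n).
Sum of counts S = 16 over n = 8 days.
Posterior: Gamma(α+S, β+n) = Gamma(2.4+16, 3.5+8) = Gamma(18.4, 11.5).
Posterior β = 11.5.

11.5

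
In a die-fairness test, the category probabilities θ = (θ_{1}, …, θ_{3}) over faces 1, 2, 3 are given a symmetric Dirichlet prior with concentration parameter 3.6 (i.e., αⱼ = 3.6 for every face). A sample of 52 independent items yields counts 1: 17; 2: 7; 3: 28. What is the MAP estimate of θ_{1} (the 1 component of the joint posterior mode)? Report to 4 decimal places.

0.3278

The Dirichlet prior is conjugate to the Multinomial likelihood: each posterior αⱼ = prior αⱼ + observed count nⱼ.
Posterior concentration: (20.6, 10.6, 31.6), total = 62.8.
Joint mode component: (α_{1}−1)/(Σα−K) = 19.6/59.8 = 0.3278.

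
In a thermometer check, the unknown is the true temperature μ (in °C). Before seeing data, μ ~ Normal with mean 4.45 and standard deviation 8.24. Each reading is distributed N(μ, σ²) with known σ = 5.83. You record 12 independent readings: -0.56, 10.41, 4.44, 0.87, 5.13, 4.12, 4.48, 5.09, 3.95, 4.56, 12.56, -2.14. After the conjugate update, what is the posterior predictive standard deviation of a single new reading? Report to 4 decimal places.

6.0587

For Normal data with known variance σ², a Normal(μ₀, σ₀²) prior on μ is conjugate. Posterior precision = 1/σ₀² + n/σ²; posterior mean is the precision-weighted average of μ₀ and x̄.
σ₀² = 8.24² = 67.8976, σ² = 5.83² = 33.9889; σ² + n·σ₀² = 33.9889 + 12·67.8976 = 848.7601.
Posterior precision = 1/σ₀² + n/σ² = 1/67.8976 + 12/33.9889 = (σ² + n·σ₀²)/(σ₀²σ²) = 848.7601/(67.8976·33.9889); posterior variance σₙ² = σ₀²σ²/(σ² + n·σ₀²) = 67.8976·33.9889/848.7601 = 2.718984.
Predictive variance for one new observation = σₙ² + σ² = 67.8976·33.9889/848.7601 + 33.9889 = σ²·(σ₀² + 848.7601)/848.7601 = 33.9889·916.6577/848.7601 = 36.707884; SD = √(33.9889·916.6577/848.7601) = 6.0587.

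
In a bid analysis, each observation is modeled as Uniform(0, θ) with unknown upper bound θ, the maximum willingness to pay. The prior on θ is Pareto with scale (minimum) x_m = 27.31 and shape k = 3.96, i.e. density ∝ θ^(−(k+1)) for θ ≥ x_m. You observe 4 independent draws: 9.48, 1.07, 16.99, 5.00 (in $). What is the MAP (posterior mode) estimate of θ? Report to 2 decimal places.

A Pareto(scale x_m, shape k) prior on the upper bound θ of Uniform(0, θ) is conjugate: posterior is Pareto(max(x_m, max xᵢ), k + n).
Sample maximum = 16.99; prior scale x_m = 27.31 → posterior scale = max = 27.31.
Posterior shape = 3.96 + 4 = 7.96.
The Pareto density is decreasing on [x_m, ∞), so the mode is x_m = 27.31.

27.31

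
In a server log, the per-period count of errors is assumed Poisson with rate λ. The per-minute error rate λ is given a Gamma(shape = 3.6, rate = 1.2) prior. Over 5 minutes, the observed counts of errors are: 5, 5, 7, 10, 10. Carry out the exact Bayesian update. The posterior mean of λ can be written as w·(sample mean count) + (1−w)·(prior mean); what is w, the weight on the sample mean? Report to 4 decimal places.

With a Gamma(shape α, rate β) prior, the Poisson likelihood is conjugate: the posterior is Gamma(α + ΣXᵢ, β + n).
Posterior mean = (α₀+S)/(β₀+n) = [n/(β₀+n)]·(S/n) + [β₀/(β₀+n)]·(α₀/β₀), so only n and β₀ enter the weight.
Weight on data w = n/(β₀+n) = 5/(1.2+5) = 5/6.2 = 0.8065.

0.8065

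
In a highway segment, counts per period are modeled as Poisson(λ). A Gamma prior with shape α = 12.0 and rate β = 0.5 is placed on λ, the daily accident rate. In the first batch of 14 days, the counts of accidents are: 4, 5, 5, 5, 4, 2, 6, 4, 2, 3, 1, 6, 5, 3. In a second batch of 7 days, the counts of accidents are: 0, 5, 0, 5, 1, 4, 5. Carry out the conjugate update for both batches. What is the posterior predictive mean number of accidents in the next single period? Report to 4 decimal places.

With a Gamma(shape α, rate β) prior, the Poisson likelihood is conjugate: the posterior is Gamma(α + ΣXᵢ, β + n).
Batch 1: sum of counts S = 55 over n = 14 days.
After batch 1: Gamma(α+S, β+n) = Gamma(12.0+55, 0.5+14) = Gamma(67.0, 14.5).
Batch 2: sum of counts S = 20 over n = 7 days.
After batch 2: Gamma(α+S, β+n) = Gamma(67.0+20, 14.5+7) = Gamma(87.0, 21.5).
The predictive distribution for one future period is NegBinom with mean α/β = 4.0465.

4.0465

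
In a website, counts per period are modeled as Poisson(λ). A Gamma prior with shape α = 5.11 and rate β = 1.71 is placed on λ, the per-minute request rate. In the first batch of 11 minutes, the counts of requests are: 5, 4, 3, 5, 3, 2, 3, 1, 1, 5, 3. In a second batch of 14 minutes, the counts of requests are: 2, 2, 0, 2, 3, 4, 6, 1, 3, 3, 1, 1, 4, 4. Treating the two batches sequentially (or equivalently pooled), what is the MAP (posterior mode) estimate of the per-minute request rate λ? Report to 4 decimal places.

With a Gamma(shape α, rate β) prior, the Poisson likelihood is conjugate: the posterior is Gamma(α + ΣXᵢ, β + n).
Batch 1: sum of counts S = 35 over n = 11 minutes.
After batch 1: Gamma(α+S, β+n) = Gamma(5.11+35, 1.71+11) = Gamma(40.11, 12.71).
Batch 2: sum of counts S = 36 over n = 14 minutes.
After batch 2: Gamma(α+S, β+n) = Gamma(40.11+36, 12.71+14) = Gamma(76.11, 26.71).
Mode of Gamma(α,β) for α≥1 is (α−1)/β = 75.11/26.71 = 2.8121.

2.8121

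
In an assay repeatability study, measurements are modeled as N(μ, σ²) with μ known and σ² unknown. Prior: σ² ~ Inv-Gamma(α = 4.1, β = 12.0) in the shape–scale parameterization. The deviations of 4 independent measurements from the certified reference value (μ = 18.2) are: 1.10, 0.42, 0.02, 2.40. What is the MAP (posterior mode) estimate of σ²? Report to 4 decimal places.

With known mean μ and an Inverse-Gamma(α, β) prior on σ², the Normal likelihood is conjugate: posterior is Inv-Gamma(α + n/2, β + Σ(xᵢ−μ)²/2).
Σ(xᵢ−μ)² = (1.10)² + (0.42)² + (0.02)² + (2.40)² = 7.1468.
Posterior: Inv-Gamma(4.1 + 4/2, 12.0 + 7.1468/2) = Inv-Gamma(6.10, 15.57340).
Mode = β/(α+1) = 15.57340/7.10 = 2.1934.

2.1934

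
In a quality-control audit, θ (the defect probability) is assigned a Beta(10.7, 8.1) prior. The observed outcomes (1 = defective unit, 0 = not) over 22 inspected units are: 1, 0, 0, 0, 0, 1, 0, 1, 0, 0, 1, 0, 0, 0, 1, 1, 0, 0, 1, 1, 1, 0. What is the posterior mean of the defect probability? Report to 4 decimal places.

The Beta prior is conjugate to a Binomial/Bernoulli likelihood; the update adds successes to α and failures to β.
Posterior: Beta(α+k, β+n−k) = Beta(10.7+9, 8.1+13) = Beta(19.7, 21.1).
Posterior mean = α/(α+β) = 19.7/40.8 = 0.4828.

0.4828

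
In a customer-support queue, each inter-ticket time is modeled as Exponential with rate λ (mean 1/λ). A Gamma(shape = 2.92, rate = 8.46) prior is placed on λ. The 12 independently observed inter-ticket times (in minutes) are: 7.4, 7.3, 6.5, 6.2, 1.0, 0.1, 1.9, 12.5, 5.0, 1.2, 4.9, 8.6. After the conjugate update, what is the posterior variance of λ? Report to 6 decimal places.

0.002955

With a Gamma(shape α, rate β) prior on the exponential rate λ, the posterior after n observations with total T = Σxᵢ is Gamma(α+n, β+T).
Sum of observations T = 62.6 minutes; n = 12.
Posterior: Gamma(2.92+12, 8.46+62.6) = Gamma(14.92, 71.06).
Var = α/β² = 0.002955.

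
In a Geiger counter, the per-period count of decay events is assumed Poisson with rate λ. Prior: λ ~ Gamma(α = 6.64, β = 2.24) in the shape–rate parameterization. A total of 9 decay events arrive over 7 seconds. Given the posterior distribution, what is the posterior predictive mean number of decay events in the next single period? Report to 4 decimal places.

1.6926

With a Gamma(shape α, rate β) prior, the Poisson likelihood is conjugate: the posterior is Gamma(α + ΣXᵢ, β + n).
Posterior: Gamma(α+S, β+n) = Gamma(6.64+9, 2.24+7) = Gamma(15.64, 9.24).
The predictive distribution for one future period is NegBinom with mean α/β = 1.6926.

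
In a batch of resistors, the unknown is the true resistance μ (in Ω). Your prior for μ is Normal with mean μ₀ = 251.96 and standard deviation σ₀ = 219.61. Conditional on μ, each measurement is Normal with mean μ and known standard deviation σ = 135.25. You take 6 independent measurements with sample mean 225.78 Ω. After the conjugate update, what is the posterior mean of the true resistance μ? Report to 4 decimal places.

For Normal data with known variance σ², a Normal(μ₀, σ₀²) prior on μ is conjugate. Posterior precision = 1/σ₀² + n/σ²; posterior mean is the precision-weighted average of μ₀ and x̄.
n·x̄ = 6·225.78 = 1354.68.
σ₀² = 219.61² = 48228.5521, σ² = 135.25² = 18292.5625; σ² + n·σ₀² = 18292.5625 + 6·48228.5521 = 307663.8751.
Posterior mean = (μ₀/σ₀² + n·x̄/σ²)/(1/σ₀² + n/σ²) = (σ²·μ₀ + σ₀²·n·x̄)/(σ² + n·σ₀²) = (18292.5625·251.96 + 48228.5521·1354.68)/307663.8751 = 69943249.006328/307663.8751 = 227.3366.

227.3366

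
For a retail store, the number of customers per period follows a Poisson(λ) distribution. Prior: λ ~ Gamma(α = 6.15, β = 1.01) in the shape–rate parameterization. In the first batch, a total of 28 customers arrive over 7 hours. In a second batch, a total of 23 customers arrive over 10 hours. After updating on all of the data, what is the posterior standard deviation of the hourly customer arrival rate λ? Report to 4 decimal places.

With a Gamma(shape α, rate β) prior, the Poisson likelihood is conjugate: the posterior is Gamma(α + ΣXᵢ, β + n).
After batch 1: Gamma(α+S, β+n) = Gamma(6.15+28, 1.01+7) = Gamma(34.15, 8.01).
After batch 2: Gamma(α+S, β+n) = Gamma(34.15+23, 8.01+10) = Gamma(57.15, 18.01).
SD = √α/β = √57.15/18.01 = 0.4198.

0.4198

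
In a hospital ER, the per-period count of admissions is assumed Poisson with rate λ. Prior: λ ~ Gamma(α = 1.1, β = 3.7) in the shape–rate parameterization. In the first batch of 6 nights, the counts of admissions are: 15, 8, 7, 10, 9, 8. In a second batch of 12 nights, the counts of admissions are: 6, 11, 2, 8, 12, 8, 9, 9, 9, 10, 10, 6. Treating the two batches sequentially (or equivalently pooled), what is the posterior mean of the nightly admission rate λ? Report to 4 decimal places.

7.2857

With a Gamma(shape α, rate β) prior, the Poisson likelihood is conjugate: the posterior is Gamma(α + ΣXᵢ, β + n).
Batch 1: sum of counts S = 57 over n = 6 nights.
After batch 1: Gamma(α+S, β+n) = Gamma(1.1+57, 3.7+6) = Gamma(58.1, 9.7).
Batch 2: sum of counts S = 100 over n = 12 nights.
After batch 2: Gamma(α+S, β+n) = Gamma(58.1+100, 9.7+12) = Gamma(158.1, 21.7).
Posterior mean = α/β = 158.1/21.7 = 7.2857.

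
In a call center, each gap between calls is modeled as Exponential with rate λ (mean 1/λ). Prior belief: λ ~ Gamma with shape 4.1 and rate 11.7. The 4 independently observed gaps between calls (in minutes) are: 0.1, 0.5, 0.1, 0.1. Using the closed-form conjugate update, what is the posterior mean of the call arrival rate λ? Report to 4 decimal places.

0.6480

With a Gamma(shape α, rate β) prior on the exponential rate λ, the posterior after n observations with total T = Σxᵢ is Gamma(α+n, β+T).
Sum of observations T = 0.8 minutes; n = 4.
Posterior: Gamma(4.1+4, 11.7+0.8) = Gamma(8.1, 12.5).
Posterior mean of λ = α/β = 8.1/12.5 = 0.6480.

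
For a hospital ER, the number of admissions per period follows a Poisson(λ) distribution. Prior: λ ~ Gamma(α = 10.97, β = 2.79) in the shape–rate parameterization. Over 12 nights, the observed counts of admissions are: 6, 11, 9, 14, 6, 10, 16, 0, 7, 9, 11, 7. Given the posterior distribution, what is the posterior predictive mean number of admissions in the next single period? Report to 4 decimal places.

7.9087

With a Gamma(shape α, rate β) prior, the Poisson likelihood is conjugate: the posterior is Gamma(α + ΣXᵢ, β + n).
Sum of counts S = 106 over n = 12 nights.
Posterior: Gamma(α+S, β+n) = Gamma(10.97+106, 2.79+12) = Gamma(116.97, 14.79).
The predictive distribution for one future period is NegBinom with mean α/β = 7.9087.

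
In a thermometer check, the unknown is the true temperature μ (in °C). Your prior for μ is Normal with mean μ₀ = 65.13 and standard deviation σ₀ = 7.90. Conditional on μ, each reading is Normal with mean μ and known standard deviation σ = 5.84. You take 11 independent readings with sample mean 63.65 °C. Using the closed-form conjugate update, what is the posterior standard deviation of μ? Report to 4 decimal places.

1.7187

For Normal data with known variance σ², a Normal(μ₀, σ₀²) prior on μ is conjugate. Posterior precision = 1/σ₀² + n/σ²; posterior mean is the precision-weighted average of μ₀ and x̄.
σ₀² = 7.90² = 62.41, σ² = 5.84² = 34.1056; σ² + n·σ₀² = 34.1056 + 11·62.41 = 720.6156.
Posterior precision = 1/σ₀² + n/σ² = 1/62.41 + 11/34.1056 = (σ² + n·σ₀²)/(σ₀²σ²) = 720.6156/(62.41·34.1056); posterior variance σₙ² = σ₀²σ²/(σ² + n·σ₀²) = 62.41·34.1056/720.6156 = 2.953767.
Posterior SD = √σₙ² = √(62.41·34.1056/720.6156) = 1.7187.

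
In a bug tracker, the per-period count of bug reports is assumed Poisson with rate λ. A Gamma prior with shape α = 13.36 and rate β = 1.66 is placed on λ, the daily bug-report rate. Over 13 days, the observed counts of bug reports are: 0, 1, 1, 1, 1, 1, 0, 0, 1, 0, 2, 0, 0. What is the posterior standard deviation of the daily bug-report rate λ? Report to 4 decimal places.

With a Gamma(shape α, rate β) prior, the Poisson likelihood is conjugate: the posterior is Gamma(α + ΣXᵢ, β + n).
Sum of counts S = 8 over n = 13 days.
Posterior: Gamma(α+S, β+n) = Gamma(13.36+8, 1.66+13) = Gamma(21.36, 14.66).
SD = √α/β = √21.36/14.66 = 0.3153.

0.3153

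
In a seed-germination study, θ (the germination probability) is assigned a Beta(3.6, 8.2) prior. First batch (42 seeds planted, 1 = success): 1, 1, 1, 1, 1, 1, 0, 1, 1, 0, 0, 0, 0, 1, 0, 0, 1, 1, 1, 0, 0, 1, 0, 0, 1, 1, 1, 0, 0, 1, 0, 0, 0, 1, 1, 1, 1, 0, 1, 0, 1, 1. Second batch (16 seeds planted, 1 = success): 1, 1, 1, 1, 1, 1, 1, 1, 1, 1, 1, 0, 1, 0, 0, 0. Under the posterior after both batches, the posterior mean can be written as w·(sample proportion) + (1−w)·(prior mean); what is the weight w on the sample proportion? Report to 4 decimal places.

The Beta prior is conjugate to a Binomial/Bernoulli likelihood; the update adds successes to α and failures to β.
Total number of seeds planted: n = 42 + 16 = 58.
Posterior mean = (α₀+k)/(α₀+β₀+n) = [n/(α₀+β₀+n)]·(k/n) + [(α₀+β₀)/(α₀+β₀+n)]·α₀/(α₀+β₀), so only n and the prior enter the weight.
The weight on the data is w = n/(α₀+β₀+n) = 58/(3.6+8.2+58) = 58/69.8 = 0.8309.

0.8309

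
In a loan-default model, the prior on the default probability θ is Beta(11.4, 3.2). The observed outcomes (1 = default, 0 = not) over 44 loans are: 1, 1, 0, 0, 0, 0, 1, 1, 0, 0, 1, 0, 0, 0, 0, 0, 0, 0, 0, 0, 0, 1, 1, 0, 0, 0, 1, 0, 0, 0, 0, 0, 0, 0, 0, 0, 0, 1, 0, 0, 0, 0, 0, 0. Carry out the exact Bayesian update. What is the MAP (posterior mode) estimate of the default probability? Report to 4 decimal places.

0.3428

The Beta prior is conjugate to a Binomial/Bernoulli likelihood; the update adds successes to α and failures to β.
Posterior: Beta(α+k, β+n−k) = Beta(11.4+9, 3.2+35) = Beta(20.4, 38.2).
Mode of Beta(a,b) for a,b>1 is (a−1)/(a+b−2) = 19.4/56.6 = 0.3428.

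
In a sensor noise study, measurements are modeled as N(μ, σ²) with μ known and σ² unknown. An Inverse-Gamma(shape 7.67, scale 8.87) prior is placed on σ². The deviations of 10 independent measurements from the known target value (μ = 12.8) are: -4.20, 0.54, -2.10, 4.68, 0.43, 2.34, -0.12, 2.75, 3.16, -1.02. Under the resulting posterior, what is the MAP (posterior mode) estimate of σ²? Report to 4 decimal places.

3.1546

With known mean μ and an Inverse-Gamma(α, β) prior on σ², the Normal likelihood is conjugate: posterior is Inv-Gamma(α + n/2, β + Σ(xᵢ−μ)²/2).
Σ(xᵢ−μ)² = (-4.20)² + (0.54)² + (-2.10)² + (4.68)² + (0.43)² + (2.34)² + (-0.12)² + (2.75)² + (3.16)² + (-1.02)² = 68.5074.
Posterior: Inv-Gamma(7.67 + 10/2, 8.87 + 68.5074/2) = Inv-Gamma(12.67, 43.12370).
Mode = β/(α+1) = 43.12370/13.67 = 3.1546.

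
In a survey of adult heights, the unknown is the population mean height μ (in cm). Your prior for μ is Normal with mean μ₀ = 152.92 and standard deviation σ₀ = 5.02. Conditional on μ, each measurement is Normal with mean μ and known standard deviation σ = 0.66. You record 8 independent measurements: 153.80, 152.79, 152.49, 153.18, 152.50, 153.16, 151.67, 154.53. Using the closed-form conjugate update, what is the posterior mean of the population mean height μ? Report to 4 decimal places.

For Normal data with known variance σ², a Normal(μ₀, σ₀²) prior on μ is conjugate. Posterior precision = 1/σ₀² + n/σ²; posterior mean is the precision-weighted average of μ₀ and x̄.
Σxᵢ = 153.80 + 152.79 + 152.49 + 153.18 + 152.50 + 153.16 + 151.67 + 154.53 = 1224.12, so n·x̄ = 1224.12.
σ₀² = 5.02² = 25.2004, σ² = 0.66² = 0.4356; σ² + n·σ₀² = 0.4356 + 8·25.2004 = 202.0388.
Posterior mean = (μ₀/σ₀² + n·x̄/σ²)/(1/σ₀² + n/σ²) = (σ²·μ₀ + σ₀²·n·x̄)/(σ² + n·σ₀²) = (0.4356·152.92 + 25.2004·1224.12)/202.0388 = 30914.9256/202.0388 = 153.0148.

153.0148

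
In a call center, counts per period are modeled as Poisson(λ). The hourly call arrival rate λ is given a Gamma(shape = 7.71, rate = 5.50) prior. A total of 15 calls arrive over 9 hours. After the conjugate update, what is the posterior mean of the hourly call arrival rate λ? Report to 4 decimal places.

With a Gamma(shape α, rate β) prior, the Poisson likelihood is conjugate: the posterior is Gamma(α + ΣXᵢ, β + n).
Posterior: Gamma(α+S, β+n) = Gamma(7.71+15, 5.50+9) = Gamma(22.71, 14.50).
Posterior mean = α/β = 22.71/14.50 = 1.5662.

1.5662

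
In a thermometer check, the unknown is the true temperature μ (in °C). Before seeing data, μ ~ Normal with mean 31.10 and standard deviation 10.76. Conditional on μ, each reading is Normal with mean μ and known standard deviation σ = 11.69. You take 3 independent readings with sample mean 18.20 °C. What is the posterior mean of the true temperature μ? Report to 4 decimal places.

For Normal data with known variance σ², a Normal(μ₀, σ₀²) prior on μ is conjugate. Posterior precision = 1/σ₀² + n/σ²; posterior mean is the precision-weighted average of μ₀ and x̄.
n·x̄ = 3·18.20 = 54.6.
σ₀² = 10.76² = 115.7776, σ² = 11.69² = 136.6561; σ² + n·σ₀² = 136.6561 + 3·115.7776 = 483.9889.
Posterior mean = (μ₀/σ₀² + n·x̄/σ²)/(1/σ₀² + n/σ²) = (σ²·μ₀ + σ₀²·n·x̄)/(σ² + n·σ₀²) = (136.6561·31.10 + 115.7776·54.6)/483.9889 = 10571.46167/483.9889 = 21.8424.

21.8424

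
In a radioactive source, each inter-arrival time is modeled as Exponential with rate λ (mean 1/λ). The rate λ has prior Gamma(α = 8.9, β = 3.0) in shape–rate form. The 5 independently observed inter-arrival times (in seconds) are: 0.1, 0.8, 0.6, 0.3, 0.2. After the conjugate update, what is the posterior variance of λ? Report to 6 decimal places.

0.556000

With a Gamma(shape α, rate β) prior on the exponential rate λ, the posterior after n observations with total T = Σxᵢ is Gamma(α+n, β+T).
Sum of observations T = 2.0 seconds; n = 5.
Posterior: Gamma(8.9+5, 3.0+2.0) = Gamma(13.9, 5.0).
Var = α/β² = 0.556000.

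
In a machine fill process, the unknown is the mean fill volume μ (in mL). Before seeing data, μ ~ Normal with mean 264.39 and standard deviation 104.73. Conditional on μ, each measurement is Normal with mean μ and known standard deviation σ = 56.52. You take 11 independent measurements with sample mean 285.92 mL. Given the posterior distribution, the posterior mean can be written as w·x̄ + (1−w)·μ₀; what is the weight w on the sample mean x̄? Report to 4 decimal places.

0.9742

For Normal data with known variance σ², a Normal(μ₀, σ₀²) prior on μ is conjugate. Posterior precision = 1/σ₀² + n/σ²; posterior mean is the precision-weighted average of μ₀ and x̄.
σ₀² = 104.73² = 10968.3729, σ² = 56.52² = 3194.5104. Prior precision 1/σ₀² = 1/10968.3729; data precision n/σ² = 11/3194.5104.
w = (n/σ²)/(1/σ₀² + n/σ²) = n·σ₀²/(σ² + n·σ₀²) = 11·10968.3729/(3194.5104 + 11·10968.3729) = 120652.1019/123846.6123 = 0.9742.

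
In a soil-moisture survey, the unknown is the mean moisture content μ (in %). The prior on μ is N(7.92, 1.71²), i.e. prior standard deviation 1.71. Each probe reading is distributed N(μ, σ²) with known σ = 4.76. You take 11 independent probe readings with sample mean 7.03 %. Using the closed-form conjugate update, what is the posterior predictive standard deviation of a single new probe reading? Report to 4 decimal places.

4.8853

For Normal data with known variance σ², a Normal(μ₀, σ₀²) prior on μ is conjugate. Posterior precision = 1/σ₀² + n/σ²; posterior mean is the precision-weighted average of μ₀ and x̄.
σ₀² = 1.71² = 2.9241, σ² = 4.76² = 22.6576; σ² + n·σ₀² = 22.6576 + 11·2.9241 = 54.8227.
Posterior precision = 1/σ₀² + n/σ² = 1/2.9241 + 11/22.6576 = (σ² + n·σ₀²)/(σ₀²σ²) = 54.8227/(2.9241·22.6576); posterior variance σₙ² = σ₀²σ²/(σ² + n·σ₀²) = 2.9241·22.6576/54.8227 = 1.208497.
Predictive variance for one new observation = σₙ² + σ² = 2.9241·22.6576/54.8227 + 22.6576 = σ²·(σ₀² + 54.8227)/54.8227 = 22.6576·57.7468/54.8227 = 23.866097; SD = √(22.6576·57.7468/54.8227) = 4.8853.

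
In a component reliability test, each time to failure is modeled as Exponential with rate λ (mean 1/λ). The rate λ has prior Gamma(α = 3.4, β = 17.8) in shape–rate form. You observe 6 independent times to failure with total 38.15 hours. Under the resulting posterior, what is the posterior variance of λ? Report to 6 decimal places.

0.003003

With a Gamma(shape α, rate β) prior on the exponential rate λ, the posterior after n observations with total T = Σxᵢ is Gamma(α+n, β+T).
Posterior: Gamma(3.4+6, 17.8+38.15) = Gamma(9.4, 55.95).
Var = α/β² = 0.003003.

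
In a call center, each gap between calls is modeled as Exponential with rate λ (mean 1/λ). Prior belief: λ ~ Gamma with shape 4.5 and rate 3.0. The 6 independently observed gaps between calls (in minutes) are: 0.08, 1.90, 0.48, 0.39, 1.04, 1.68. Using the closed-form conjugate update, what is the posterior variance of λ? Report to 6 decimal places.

0.142964

With a Gamma(shape α, rate β) prior on the exponential rate λ, the posterior after n observations with total T = Σxᵢ is Gamma(α+n, β+T).
Sum of observations T = 5.57 minutes; n = 6.
Posterior: Gamma(4.5+6, 3.0+5.57) = Gamma(10.5, 8.57).
Var = α/β² = 0.142964.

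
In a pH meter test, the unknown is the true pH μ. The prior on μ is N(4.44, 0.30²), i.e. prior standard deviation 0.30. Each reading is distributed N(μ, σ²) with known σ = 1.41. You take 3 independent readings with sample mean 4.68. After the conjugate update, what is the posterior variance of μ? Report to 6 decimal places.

0.079239

For Normal data with known variance σ², a Normal(μ₀, σ₀²) prior on μ is conjugate. Posterior precision = 1/σ₀² + n/σ²; posterior mean is the precision-weighted average of μ₀ and x̄.
σ₀² = 0.30² = 0.09, σ² = 1.41² = 1.9881; σ² + n·σ₀² = 1.9881 + 3·0.09 = 2.2581.
Posterior precision = 1/σ₀² + n/σ² = 1/0.09 + 3/1.9881 = (σ² + n·σ₀²)/(σ₀²σ²) = 2.2581/(0.09·1.9881); posterior variance σₙ² = σ₀²σ²/(σ² + n·σ₀²) = 0.09·1.9881/2.2581 = 0.079239.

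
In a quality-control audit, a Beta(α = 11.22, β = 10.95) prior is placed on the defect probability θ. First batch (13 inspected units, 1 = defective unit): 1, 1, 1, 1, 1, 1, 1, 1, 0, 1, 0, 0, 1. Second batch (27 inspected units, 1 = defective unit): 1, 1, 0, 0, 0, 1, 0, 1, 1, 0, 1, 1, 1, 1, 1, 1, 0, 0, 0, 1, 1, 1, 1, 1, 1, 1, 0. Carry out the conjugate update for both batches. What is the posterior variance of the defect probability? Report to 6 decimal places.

The Beta prior is conjugate to a Binomial/Bernoulli likelihood; the update adds successes to α and failures to β.
After batch 1: Beta(11.22+10, 10.95+3) = Beta(21.22, 13.95).
After batch 2: Beta(21.22+18, 13.95+9) = Beta(39.22, 22.95).
Var = αβ/((α+β)²(α+β+1)) = 39.22·22.95/(62.17²·63.17) = 0.003687.

0.003687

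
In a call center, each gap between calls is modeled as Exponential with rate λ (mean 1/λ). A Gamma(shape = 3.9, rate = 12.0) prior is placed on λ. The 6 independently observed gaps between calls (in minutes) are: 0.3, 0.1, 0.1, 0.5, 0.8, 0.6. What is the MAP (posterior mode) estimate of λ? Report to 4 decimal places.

0.6181

With a Gamma(shape α, rate β) prior on the exponential rate λ, the posterior after n observations with total T = Σxᵢ is Gamma(α+n, β+T).
Sum of observations T = 2.4 minutes; n = 6.
Posterior: Gamma(3.9+6, 12.0+2.4) = Gamma(9.9, 14.4).
Mode = (α−1)/β = 0.6181.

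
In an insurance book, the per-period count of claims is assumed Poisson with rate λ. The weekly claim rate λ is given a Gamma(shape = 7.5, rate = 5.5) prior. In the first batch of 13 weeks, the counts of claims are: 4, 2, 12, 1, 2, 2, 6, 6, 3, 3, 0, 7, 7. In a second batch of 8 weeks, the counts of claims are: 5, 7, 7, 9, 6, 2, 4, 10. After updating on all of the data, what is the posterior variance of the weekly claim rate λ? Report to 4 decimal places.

0.1602

With a Gamma(shape α, rate β) prior, the Poisson likelihood is conjugate: the posterior is Gamma(α + ΣXᵢ, β + n).
Batch 1: sum of counts S = 55 over n = 13 weeks.
After batch 1: Gamma(α+S, β+n) = Gamma(7.5+55, 5.5+13) = Gamma(62.5, 18.5).
Batch 2: sum of counts S = 50 over n = 8 weeks.
After batch 2: Gamma(α+S, β+n) = Gamma(62.5+50, 18.5+8) = Gamma(112.5, 26.5).
Var = α/β² = 112.5/26.5² = 0.1602.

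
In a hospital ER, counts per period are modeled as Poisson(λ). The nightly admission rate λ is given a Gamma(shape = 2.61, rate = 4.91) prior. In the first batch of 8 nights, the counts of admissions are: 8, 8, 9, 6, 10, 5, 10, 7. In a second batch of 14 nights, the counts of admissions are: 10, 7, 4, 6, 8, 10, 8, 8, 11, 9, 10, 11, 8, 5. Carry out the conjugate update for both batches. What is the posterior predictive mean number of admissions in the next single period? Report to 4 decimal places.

With a Gamma(shape α, rate β) prior, the Poisson likelihood is conjugate: the posterior is Gamma(α + ΣXᵢ, β + n).
Batch 1: sum of counts S = 63 over n = 8 nights.
After batch 1: Gamma(α+S, β+n) = Gamma(2.61+63, 4.91+8) = Gamma(65.61, 12.91).
Batch 2: sum of counts S = 115 over n = 14 nights.
After batch 2: Gamma(α+S, β+n) = Gamma(65.61+115, 12.91+14) = Gamma(180.61, 26.91).
The predictive distribution for one future period is NegBinom with mean α/β = 6.7116.

6.7116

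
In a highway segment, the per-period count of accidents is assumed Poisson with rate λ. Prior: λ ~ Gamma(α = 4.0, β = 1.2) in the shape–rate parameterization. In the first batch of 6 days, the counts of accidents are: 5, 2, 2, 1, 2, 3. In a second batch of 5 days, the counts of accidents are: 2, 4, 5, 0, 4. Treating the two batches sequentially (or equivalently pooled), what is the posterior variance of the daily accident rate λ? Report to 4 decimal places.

With a Gamma(shape α, rate β) prior, the Poisson likelihood is conjugate: the posterior is Gamma(α + ΣXᵢ, β + n).
Batch 1: sum of counts S = 15 over n = 6 days.
After batch 1: Gamma(α+S, β+n) = Gamma(4.0+15, 1.2+6) = Gamma(19.0, 7.2).
Batch 2: sum of counts S = 15 over n = 5 days.
After batch 2: Gamma(α+S, β+n) = Gamma(19.0+15, 7.2+5) = Gamma(34.0, 12.2).
Var = α/β² = 34.0/12.2² = 0.2284.

0.2284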